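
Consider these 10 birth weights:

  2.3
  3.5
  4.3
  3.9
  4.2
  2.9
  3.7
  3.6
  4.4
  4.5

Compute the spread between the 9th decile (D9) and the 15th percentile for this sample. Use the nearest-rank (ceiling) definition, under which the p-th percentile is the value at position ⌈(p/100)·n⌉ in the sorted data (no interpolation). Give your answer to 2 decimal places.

1.50

Sorted: 2.3, 2.9, 3.5, 3.6, 3.7, 3.9, 4.2, 4.3, 4.4, 4.5.
n = 10.
P15: rank ⌈15/100·10⌉ = 2 → 2.9.
P90: rank ⌈90/100·10⌉ = 9 → 4.4.
Difference: 4.4 − 2.9 = 1.5.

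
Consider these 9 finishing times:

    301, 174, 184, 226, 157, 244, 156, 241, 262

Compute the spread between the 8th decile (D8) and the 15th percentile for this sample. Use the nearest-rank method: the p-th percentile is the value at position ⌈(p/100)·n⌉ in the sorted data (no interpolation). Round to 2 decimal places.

Sorted: 156, 157, 174, 184, 226, 241, 244, 262, 301.
n = 9.
P15: rank ⌈15/100·9⌉ = 2 → 157.
P80: rank ⌈80/100·9⌉ = 8 → 262.
Difference: 262 − 157 = 105.

105.00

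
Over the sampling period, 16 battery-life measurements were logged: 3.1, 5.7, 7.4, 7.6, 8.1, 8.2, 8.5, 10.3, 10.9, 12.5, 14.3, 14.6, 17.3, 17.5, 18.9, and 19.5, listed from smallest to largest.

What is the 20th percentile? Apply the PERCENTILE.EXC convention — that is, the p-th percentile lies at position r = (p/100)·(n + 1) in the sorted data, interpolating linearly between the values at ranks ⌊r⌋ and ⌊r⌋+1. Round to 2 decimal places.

n = 16.
r = (20/100)·(16 + 1) = 3.4.
Rank 3 is 7.4 and rank 4 is 7.6.
Interpolate: 7.4 + 0.4·(7.6 − 7.4) = 7.4 + 0.4·0.2 = 7.48.

7.48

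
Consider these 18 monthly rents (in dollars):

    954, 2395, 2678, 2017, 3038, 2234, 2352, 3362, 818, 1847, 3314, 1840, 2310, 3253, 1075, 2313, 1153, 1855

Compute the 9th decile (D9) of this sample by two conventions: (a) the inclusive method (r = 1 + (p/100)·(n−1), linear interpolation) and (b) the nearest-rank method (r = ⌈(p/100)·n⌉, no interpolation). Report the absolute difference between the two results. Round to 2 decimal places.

42.70

Sorted: 818, 954, 1075, 1153, 1840, 1847, 1855, 2017, 2234, 2310, 2313, 2352, 2395, 2678, 3038, 3253, 3314, 3362.
n = 18.
(a) r = 16.3; between ranks 16 (3253) and 17 (3314): 3271.3.
(b) the nearest-rank method: rank 17 → 3314.
|3271.3 − 3314| = 42.7.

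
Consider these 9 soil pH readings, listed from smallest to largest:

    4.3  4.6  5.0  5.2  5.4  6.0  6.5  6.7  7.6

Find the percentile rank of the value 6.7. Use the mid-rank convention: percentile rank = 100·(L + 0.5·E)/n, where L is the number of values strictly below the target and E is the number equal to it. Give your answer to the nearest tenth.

Count below 6.7: L = 7; count equal: E = 1; n = 9.
Percentile rank = 100·(7 + 0.5·1)/9 = 100·7.5/9 = 83.33.

83.3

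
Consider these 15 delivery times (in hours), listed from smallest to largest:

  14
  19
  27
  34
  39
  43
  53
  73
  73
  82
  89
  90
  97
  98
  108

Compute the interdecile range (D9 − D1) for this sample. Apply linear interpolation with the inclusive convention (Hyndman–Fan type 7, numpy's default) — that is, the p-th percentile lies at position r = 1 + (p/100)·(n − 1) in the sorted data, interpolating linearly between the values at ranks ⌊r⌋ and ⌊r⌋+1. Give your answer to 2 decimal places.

75.40

n = 15.
P10: r = 2.4; ranks 2–3 are 19, 27; interpolating gives 22.2.
P90: r = 13.6; ranks 13–14 are 97, 98; interpolating gives 97.6.
Difference: 97.6 − 22.2 = 75.4.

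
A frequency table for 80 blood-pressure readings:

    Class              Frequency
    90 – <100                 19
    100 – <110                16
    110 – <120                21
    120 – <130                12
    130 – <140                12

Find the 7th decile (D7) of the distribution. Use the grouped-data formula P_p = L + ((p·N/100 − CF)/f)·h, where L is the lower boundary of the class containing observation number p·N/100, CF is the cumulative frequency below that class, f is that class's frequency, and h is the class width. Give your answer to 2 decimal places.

N = 80; target position k = 70/100 · 80 = 56.
Cumulative frequencies: 19, 35, 56, 68, 80.
Observation 56 falls in the class 110 – <120.
L = 110, CF = 35, f = 21, h = 10.
P70 = 110 + ((56 − 35)/21)·10 = 110 + 10 = 120.

120.00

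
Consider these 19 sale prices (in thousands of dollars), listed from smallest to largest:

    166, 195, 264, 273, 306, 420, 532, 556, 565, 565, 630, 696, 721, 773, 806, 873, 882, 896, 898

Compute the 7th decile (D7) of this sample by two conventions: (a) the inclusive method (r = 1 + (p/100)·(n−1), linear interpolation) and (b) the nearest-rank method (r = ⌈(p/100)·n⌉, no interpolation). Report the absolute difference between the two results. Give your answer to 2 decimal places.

20.80

n = 19.
(a) r = 13.6; between ranks 13 (721) and 14 (773): 752.2.
(b) the nearest-rank method: rank 14 → 773.
|752.2 − 773| = 20.8.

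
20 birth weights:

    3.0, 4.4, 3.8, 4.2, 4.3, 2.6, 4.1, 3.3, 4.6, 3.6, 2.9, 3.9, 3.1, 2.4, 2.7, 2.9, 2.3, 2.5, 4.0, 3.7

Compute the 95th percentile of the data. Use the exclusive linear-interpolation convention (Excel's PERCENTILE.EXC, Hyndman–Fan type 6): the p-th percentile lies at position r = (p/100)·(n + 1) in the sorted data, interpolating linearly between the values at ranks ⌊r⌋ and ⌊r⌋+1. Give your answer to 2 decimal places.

4.59

Sorted: 2.3, 2.4, 2.5, 2.6, 2.7, 2.9, 2.9, 3.0, 3.1, 3.3, 3.6, 3.7, 3.8, 3.9, 4.0, 4.1, 4.2, 4.3, 4.4, 4.6.
n = 20.
r = (95/100)·(20 + 1) = 19.95.
Rank 19 is 4.4 and rank 20 is 4.6.
Interpolate: 4.4 + 0.95·(4.6 − 4.4) = 4.4 + 0.95·0.2 = 4.59.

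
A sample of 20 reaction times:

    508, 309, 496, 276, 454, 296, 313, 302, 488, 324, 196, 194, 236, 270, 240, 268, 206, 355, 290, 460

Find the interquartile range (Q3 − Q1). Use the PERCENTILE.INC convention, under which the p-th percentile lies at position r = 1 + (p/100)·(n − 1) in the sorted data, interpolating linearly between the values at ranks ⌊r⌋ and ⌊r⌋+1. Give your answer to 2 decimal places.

Sorted: 194, 196, 206, 236, 240, 268, 270, 276, 290, 296, 302, 309, 313, 324, 355, 454, 460, 488, 496, 508.
n = 20.
P25: r = 5.75; ranks 5–6 are 240, 268; interpolating gives 261.
P75: r = 15.25; ranks 15–16 are 355, 454; interpolating gives 379.75.
Difference: 379.75 − 261 = 118.75.

118.75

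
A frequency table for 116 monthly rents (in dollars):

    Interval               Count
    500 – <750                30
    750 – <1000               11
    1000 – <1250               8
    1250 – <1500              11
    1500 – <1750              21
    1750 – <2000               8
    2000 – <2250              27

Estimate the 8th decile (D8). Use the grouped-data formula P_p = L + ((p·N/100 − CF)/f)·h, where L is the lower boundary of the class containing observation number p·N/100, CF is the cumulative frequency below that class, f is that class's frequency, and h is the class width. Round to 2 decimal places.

2035.19

N = 116; target position k = 80/100 · 116 = 92.8.
Cumulative frequencies: 30, 41, 49, 60, 81, 89, 116.
Observation 92.8 falls in the class 2000 – <2250.
L = 2000, CF = 89, f = 27, h = 250.
P80 = 2000 + ((92.8 − 89)/27)·250 = 2000 + 35.1852 = 2035.19.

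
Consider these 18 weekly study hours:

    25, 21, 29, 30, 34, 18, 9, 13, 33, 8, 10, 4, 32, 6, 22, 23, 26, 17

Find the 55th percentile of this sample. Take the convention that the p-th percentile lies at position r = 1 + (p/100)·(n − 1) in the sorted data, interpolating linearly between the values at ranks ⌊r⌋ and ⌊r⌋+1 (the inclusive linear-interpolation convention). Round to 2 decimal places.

Sorted: 4, 6, 8, 9, 10, 13, 17, 18, 21, 22, 23, 25, 26, 29, 30, 32, 33, 34.
n = 18.
r = 1 + (55/100)·(18 − 1) = 1 + 9.35 = 10.35.
Rank 10 is 22 and rank 11 is 23.
Interpolate: 22 + 0.35·(23 − 22) = 22 + 0.35·1 = 22.35.

22.35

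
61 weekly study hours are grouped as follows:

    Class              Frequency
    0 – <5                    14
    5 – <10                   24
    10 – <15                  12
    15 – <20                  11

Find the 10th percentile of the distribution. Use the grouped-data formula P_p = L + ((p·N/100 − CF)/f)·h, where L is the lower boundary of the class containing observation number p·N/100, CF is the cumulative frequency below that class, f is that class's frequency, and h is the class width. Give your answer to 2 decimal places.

N = 61; target position k = 10/100 · 61 = 6.1.
Cumulative frequencies: 14, 38, 50, 61.
Observation 6.1 falls in the class 0 – <5.
L = 0, CF = 0, f = 14, h = 5.
P10 = 0 + ((6.1 − 0)/14)·5 = 0 + 2.17857 = 2.17857.

2.18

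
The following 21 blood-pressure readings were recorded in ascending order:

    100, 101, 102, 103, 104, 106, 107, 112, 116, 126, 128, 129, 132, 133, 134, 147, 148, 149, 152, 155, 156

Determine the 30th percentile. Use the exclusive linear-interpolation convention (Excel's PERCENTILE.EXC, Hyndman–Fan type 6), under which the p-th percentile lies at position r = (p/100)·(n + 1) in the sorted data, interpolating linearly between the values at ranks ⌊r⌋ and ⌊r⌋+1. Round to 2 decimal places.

106.60

n = 21.
r = (30/100)·(21 + 1) = 6.6.
Rank 6 is 106 and rank 7 is 107.
Interpolate: 106 + 0.6·(107 − 106) = 106 + 0.6·1 = 106.6.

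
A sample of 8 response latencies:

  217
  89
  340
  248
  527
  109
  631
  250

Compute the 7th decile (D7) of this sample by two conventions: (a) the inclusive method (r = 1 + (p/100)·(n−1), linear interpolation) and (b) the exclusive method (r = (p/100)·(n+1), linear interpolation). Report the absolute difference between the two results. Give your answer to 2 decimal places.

65.10

Sorted: 89, 109, 217, 248, 250, 340, 527, 631.
n = 8.
(a) r = 5.9; between ranks 5 (250) and 6 (340): 331.
(b) r = 6.3; between ranks 6 (340) and 7 (527): 396.1.
|331 − 396.1| = 65.1.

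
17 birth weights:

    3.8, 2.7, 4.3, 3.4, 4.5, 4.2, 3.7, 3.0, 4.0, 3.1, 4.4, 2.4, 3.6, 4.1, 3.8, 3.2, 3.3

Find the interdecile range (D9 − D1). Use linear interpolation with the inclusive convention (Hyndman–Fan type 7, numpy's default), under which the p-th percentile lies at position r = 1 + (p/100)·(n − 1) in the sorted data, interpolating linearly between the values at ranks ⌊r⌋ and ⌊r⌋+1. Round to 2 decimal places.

1.46

Sorted: 2.4, 2.7, 3.0, 3.1, 3.2, 3.3, 3.4, 3.6, 3.7, 3.8, 3.8, 4.0, 4.1, 4.2, 4.3, 4.4, 4.5.
n = 17.
P10: r = 2.6; ranks 2–3 are 2.7, 3.0; interpolating gives 2.88.
P90: r = 15.4; ranks 15–16 are 4.3, 4.4; interpolating gives 4.34.
Difference: 4.34 − 2.88 = 1.46.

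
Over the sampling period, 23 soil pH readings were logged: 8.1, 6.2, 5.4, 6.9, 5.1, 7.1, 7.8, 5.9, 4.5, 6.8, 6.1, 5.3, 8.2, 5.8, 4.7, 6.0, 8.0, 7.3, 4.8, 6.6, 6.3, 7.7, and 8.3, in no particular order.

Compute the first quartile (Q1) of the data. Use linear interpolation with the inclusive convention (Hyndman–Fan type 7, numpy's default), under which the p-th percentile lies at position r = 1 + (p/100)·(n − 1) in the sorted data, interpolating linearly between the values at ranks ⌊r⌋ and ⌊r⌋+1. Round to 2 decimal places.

Sorted: 4.5, 4.7, 4.8, 5.1, 5.3, 5.4, 5.8, 5.9, 6.0, 6.1, 6.2, 6.3, 6.6, 6.8, 6.9, 7.1, 7.3, 7.7, 7.8, 8.0, 8.1, 8.2, 8.3.
n = 23.
r = 1 + (25/100)·(23 − 1) = 1 + 5.5 = 6.5.
Rank 6 is 5.4 and rank 7 is 5.8.
Interpolate: 5.4 + 0.5·(5.8 − 5.4) = 5.4 + 0.5·0.4 = 5.6.

5.60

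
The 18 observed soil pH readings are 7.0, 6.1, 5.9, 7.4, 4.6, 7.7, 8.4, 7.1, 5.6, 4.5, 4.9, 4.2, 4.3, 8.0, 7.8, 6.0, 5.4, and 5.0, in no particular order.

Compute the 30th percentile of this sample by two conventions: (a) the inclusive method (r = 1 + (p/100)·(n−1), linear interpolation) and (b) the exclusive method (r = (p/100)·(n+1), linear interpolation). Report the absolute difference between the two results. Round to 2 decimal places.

Sorted: 4.2, 4.3, 4.5, 4.6, 4.9, 5.0, 5.4, 5.6, 5.9, 6.0, 6.1, 7.0, 7.1, 7.4, 7.7, 7.8, 8.0, 8.4.
n = 18.
(a) r = 6.1; between ranks 6 (5.0) and 7 (5.4): 5.04.
(b) r = 5.7; between ranks 5 (4.9) and 6 (5.0): 4.97.
|5.04 − 4.97| = 0.07.

0.07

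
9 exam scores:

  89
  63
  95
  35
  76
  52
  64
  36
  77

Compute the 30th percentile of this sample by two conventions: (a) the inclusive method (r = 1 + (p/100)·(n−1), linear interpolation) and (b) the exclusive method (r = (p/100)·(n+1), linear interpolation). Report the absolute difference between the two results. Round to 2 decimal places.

4.40

Sorted: 35, 36, 52, 63, 64, 76, 77, 89, 95.
n = 9.
(a) r = 3.4; between ranks 3 (52) and 4 (63): 56.4.
(b) r = 3 → value at rank 3 = 52.
|56.4 − 52| = 4.4.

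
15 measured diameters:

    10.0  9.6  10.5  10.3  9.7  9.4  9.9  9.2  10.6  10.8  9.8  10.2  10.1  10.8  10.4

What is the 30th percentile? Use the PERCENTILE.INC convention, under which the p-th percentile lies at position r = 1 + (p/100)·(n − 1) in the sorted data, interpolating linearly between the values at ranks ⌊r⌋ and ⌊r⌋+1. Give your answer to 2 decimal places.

9.82

Sorted: 9.2, 9.4, 9.6, 9.7, 9.8, 9.9, 10.0, 10.1, 10.2, 10.3, 10.4, 10.5, 10.6, 10.8, 10.8.
n = 15.
r = 1 + (30/100)·(15 − 1) = 1 + 4.2 = 5.2.
Rank 5 is 9.8 and rank 6 is 9.9.
Interpolate: 9.8 + 0.2·(9.9 − 9.8) = 9.8 + 0.2·0.1 = 9.82.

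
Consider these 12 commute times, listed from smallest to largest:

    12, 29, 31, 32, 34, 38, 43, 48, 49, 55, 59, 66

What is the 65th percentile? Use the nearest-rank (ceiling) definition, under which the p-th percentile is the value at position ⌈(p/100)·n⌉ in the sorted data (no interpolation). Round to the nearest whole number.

48

n = 12.
Position = ⌈65/100 · 12⌉ = ⌈7.8⌉ = 8.
The value at rank 8 is 48.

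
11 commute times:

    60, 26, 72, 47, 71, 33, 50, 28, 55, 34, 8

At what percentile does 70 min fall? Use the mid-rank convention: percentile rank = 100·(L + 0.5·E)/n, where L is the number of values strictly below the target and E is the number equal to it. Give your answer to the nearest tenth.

81.8

Sorted: 8, 26, 28, 33, 34, 47, 50, 55, 60, 71, 72.
Count below 70: L = 9; count equal: E = 0; n = 11.
Percentile rank = 100·(9 + 0.5·0)/11 = 100·9/11 = 81.82.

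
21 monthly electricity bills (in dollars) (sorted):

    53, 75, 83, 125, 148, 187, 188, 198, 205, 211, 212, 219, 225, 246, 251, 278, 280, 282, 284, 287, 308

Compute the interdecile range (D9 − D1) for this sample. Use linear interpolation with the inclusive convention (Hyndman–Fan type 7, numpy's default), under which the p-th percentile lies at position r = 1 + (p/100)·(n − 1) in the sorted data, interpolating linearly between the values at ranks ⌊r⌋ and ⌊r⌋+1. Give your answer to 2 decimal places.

201.00

n = 21.
P10: r = 3 (integer) → 83.
P90: r = 19 (integer) → 284.
Difference: 284 − 83 = 201.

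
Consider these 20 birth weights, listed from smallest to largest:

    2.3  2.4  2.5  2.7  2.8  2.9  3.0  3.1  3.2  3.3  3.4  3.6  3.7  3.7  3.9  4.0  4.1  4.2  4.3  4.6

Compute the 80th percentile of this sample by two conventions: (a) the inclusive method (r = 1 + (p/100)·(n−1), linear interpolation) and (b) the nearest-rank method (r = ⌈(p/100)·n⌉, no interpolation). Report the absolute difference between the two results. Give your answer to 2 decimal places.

0.02

n = 20.
(a) r = 16.2; between ranks 16 (4.0) and 17 (4.1): 4.02.
(b) the nearest-rank method: rank 16 → 4.
|4.02 − 4| = 0.02.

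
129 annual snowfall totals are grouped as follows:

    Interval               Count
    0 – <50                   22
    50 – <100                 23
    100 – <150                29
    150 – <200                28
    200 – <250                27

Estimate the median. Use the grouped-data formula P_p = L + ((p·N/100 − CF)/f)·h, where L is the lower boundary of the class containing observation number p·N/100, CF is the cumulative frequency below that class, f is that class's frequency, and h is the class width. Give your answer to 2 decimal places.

N = 129; target position k = 50/100 · 129 = 64.5.
Cumulative frequencies: 22, 45, 74, 102, 129.
Observation 64.5 falls in the class 100 – <150.
L = 100, CF = 45, f = 29, h = 50.
P50 = 100 + ((64.5 − 45)/29)·50 = 100 + 33.6207 = 133.621.

133.62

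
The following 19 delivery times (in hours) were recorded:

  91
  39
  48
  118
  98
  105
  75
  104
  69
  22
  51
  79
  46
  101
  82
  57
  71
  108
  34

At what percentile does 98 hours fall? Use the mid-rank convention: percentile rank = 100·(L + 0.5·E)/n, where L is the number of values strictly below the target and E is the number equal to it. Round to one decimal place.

Sorted: 22, 34, 39, 46, 48, 51, 57, 69, 71, 75, 79, 82, 91, 98, 101, 104, 105, 108, 118.
Count below 98: L = 13; count equal: E = 1; n = 19.
Percentile rank = 100·(13 + 0.5·1)/19 = 100·13.5/19 = 71.05.

71.1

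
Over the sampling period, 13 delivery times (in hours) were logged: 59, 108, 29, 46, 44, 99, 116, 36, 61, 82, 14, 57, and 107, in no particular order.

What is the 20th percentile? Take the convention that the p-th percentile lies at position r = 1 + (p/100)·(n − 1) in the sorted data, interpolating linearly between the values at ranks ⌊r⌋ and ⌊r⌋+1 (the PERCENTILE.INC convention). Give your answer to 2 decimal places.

39.20

Sorted: 14, 29, 36, 44, 46, 57, 59, 61, 82, 99, 107, 108, 116.
n = 13.
r = 1 + (20/100)·(13 − 1) = 1 + 2.4 = 3.4.
Rank 3 is 36 and rank 4 is 44.
Interpolate: 36 + 0.4·(44 − 36) = 36 + 0.4·8 = 39.2.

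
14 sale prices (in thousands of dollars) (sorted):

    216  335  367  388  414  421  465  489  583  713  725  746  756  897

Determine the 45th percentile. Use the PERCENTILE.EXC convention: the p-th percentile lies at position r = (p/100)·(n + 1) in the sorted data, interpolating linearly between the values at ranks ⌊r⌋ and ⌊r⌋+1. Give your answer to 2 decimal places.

n = 14.
r = (45/100)·(14 + 1) = 6.75.
Rank 6 is 421 and rank 7 is 465.
Interpolate: 421 + 0.75·(465 − 421) = 421 + 0.75·44 = 454.

454.00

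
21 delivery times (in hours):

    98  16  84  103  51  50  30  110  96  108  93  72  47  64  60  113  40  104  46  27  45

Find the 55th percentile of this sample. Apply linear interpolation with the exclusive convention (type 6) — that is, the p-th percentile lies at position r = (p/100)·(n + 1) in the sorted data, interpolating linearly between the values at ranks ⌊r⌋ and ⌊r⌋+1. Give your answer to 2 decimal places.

73.20

Sorted: 16, 27, 30, 40, 45, 46, 47, 50, 51, 60, 64, 72, 84, 93, 96, 98, 103, 104, 108, 110, 113.
n = 21.
r = (55/100)·(21 + 1) = 12.1.
Rank 12 is 72 and rank 13 is 84.
Interpolate: 72 + 0.1·(84 − 72) = 72 + 0.1·12 = 73.2.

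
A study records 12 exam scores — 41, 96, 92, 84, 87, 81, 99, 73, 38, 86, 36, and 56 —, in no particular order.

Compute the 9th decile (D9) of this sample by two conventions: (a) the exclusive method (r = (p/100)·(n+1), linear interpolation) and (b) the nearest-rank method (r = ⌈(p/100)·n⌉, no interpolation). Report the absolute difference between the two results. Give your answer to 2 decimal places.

2.10

Sorted: 36, 38, 41, 56, 73, 81, 84, 86, 87, 92, 96, 99.
n = 12.
(a) r = 11.7; between ranks 11 (96) and 12 (99): 98.1.
(b) the nearest-rank method: rank 11 → 96.
|98.1 − 96| = 2.1.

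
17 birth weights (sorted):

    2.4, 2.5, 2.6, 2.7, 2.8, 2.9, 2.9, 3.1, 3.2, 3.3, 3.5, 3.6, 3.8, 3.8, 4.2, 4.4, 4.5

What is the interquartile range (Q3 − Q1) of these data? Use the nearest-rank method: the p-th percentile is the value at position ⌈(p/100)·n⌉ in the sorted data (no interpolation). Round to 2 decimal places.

1.00

n = 17.
P25: rank ⌈25/100·17⌉ = 5 → 2.8.
P75: rank ⌈75/100·17⌉ = 13 → 3.8.
Difference: 3.8 − 2.8 = 1.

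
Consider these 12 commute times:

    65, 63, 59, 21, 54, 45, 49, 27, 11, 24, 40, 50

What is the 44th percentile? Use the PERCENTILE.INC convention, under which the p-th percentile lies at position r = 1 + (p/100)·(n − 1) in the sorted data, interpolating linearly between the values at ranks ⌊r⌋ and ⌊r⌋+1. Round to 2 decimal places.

44.20

Sorted: 11, 21, 24, 27, 40, 45, 49, 50, 54, 59, 63, 65.
n = 12.
r = 1 + (44/100)·(12 − 1) = 1 + 4.84 = 5.84.
Rank 5 is 40 and rank 6 is 45.
Interpolate: 40 + 0.84·(45 − 40) = 40 + 0.84·5 = 44.2.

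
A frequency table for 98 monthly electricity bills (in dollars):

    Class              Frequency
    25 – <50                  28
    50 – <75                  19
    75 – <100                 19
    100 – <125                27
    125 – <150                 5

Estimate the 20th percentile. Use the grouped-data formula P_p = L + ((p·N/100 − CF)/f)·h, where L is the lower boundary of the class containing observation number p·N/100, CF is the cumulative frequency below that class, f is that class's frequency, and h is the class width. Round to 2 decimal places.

N = 98; target position k = 20/100 · 98 = 19.6.
Cumulative frequencies: 28, 47, 66, 93, 98.
Observation 19.6 falls in the class 25 – <50.
L = 25, CF = 0, f = 28, h = 25.
P20 = 25 + ((19.6 − 0)/28)·25 = 25 + 17.5 = 42.5.

42.50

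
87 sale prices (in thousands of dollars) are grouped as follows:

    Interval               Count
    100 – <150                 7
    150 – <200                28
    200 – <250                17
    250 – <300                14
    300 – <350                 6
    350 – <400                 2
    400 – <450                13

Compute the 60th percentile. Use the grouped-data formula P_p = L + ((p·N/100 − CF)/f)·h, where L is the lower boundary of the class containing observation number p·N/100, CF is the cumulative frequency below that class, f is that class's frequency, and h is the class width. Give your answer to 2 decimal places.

N = 87; target position k = 60/100 · 87 = 52.2.
Cumulative frequencies: 7, 35, 52, 66, 72, 74, 87.
Observation 52.2 falls in the class 250 – <300.
L = 250, CF = 52, f = 14, h = 50.
P60 = 250 + ((52.2 − 52)/14)·50 = 250 + 0.714286 = 250.714.

250.71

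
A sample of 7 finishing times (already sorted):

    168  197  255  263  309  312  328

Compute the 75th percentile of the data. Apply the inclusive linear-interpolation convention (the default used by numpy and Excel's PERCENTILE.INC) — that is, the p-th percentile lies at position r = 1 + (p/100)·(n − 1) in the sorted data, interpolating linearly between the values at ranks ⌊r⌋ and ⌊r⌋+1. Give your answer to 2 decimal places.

310.50

n = 7.
r = 1 + (75/100)·(7 − 1) = 1 + 4.5 = 5.5.
Rank 5 is 309 and rank 6 is 312.
Interpolate: 309 + 0.5·(312 − 309) = 309 + 0.5·3 = 310.5.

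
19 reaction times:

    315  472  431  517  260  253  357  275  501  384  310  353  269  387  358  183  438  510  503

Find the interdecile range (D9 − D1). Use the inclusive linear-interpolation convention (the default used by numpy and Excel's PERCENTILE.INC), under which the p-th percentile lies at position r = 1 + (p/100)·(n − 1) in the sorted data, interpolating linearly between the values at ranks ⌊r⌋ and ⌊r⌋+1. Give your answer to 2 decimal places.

245.80

Sorted: 183, 253, 260, 269, 275, 310, 315, 353, 357, 358, 384, 387, 431, 438, 472, 501, 503, 510, 517.
n = 19.
P10: r = 2.8; ranks 2–3 are 253, 260; interpolating gives 258.6.
P90: r = 17.2; ranks 17–18 are 503, 510; interpolating gives 504.4.
Difference: 504.4 − 258.6 = 245.8.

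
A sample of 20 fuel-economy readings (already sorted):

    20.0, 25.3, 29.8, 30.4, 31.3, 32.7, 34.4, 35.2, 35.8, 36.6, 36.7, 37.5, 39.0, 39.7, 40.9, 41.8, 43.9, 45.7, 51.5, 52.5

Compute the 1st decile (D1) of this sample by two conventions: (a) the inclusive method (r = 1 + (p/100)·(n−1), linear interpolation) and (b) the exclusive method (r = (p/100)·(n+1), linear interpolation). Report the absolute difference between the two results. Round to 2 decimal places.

n = 20.
(a) r = 2.9; between ranks 2 (25.3) and 3 (29.8): 29.35.
(b) r = 2.1; between ranks 2 (25.3) and 3 (29.8): 25.75.
|29.35 − 25.75| = 3.6.

3.60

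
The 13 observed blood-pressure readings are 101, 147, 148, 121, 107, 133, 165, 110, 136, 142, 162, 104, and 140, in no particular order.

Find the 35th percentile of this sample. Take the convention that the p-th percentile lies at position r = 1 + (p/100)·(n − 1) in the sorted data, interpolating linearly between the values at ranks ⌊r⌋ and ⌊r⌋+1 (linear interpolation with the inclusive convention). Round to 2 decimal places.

123.40

Sorted: 101, 104, 107, 110, 121, 133, 136, 140, 142, 147, 148, 162, 165.
n = 13.
r = 1 + (35/100)·(13 − 1) = 1 + 4.2 = 5.2.
Rank 5 is 121 and rank 6 is 133.
Interpolate: 121 + 0.2·(133 − 121) = 121 + 0.2·12 = 123.4.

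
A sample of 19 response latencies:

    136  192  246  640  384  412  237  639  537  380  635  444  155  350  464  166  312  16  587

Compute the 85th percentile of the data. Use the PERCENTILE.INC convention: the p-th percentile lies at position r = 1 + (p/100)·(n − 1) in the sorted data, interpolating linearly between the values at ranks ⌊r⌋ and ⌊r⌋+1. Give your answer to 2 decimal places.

Sorted: 16, 136, 155, 166, 192, 237, 246, 312, 350, 380, 384, 412, 444, 464, 537, 587, 635, 639, 640.
n = 19.
r = 1 + (85/100)·(19 − 1) = 1 + 15.3 = 16.3.
Rank 16 is 587 and rank 17 is 635.
Interpolate: 587 + 0.3·(635 − 587) = 587 + 0.3·48 = 601.4.

601.40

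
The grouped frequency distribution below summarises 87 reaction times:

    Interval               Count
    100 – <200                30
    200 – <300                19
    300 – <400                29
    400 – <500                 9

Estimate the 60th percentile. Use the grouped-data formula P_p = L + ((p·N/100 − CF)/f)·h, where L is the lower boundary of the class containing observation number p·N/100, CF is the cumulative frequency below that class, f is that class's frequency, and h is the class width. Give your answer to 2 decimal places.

N = 87; target position k = 60/100 · 87 = 52.2.
Cumulative frequencies: 30, 49, 78, 87.
Observation 52.2 falls in the class 300 – <400.
L = 300, CF = 49, f = 29, h = 100.
P60 = 300 + ((52.2 − 49)/29)·100 = 300 + 11.0345 = 311.034.

311.03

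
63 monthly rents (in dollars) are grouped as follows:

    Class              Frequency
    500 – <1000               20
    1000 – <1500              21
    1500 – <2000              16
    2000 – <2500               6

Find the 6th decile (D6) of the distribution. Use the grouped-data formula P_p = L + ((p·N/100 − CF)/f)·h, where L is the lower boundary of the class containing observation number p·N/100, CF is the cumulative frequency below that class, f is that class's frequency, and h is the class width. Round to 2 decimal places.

N = 63; target position k = 60/100 · 63 = 37.8.
Cumulative frequencies: 20, 41, 57, 63.
Observation 37.8 falls in the class 1000 – <1500.
L = 1000, CF = 20, f = 21, h = 500.
P60 = 1000 + ((37.8 − 20)/21)·500 = 1000 + 423.81 = 1423.81.

1423.81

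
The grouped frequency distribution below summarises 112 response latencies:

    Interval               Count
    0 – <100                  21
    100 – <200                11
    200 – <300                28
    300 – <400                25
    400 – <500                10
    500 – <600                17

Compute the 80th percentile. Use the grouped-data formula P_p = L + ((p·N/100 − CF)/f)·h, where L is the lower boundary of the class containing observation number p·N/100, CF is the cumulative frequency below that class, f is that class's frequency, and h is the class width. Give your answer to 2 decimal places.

446.00

N = 112; target position k = 80/100 · 112 = 89.6.
Cumulative frequencies: 21, 32, 60, 85, 95, 112.
Observation 89.6 falls in the class 400 – <500.
L = 400, CF = 85, f = 10, h = 100.
P80 = 400 + ((89.6 − 85)/10)·100 = 400 + 46 = 446.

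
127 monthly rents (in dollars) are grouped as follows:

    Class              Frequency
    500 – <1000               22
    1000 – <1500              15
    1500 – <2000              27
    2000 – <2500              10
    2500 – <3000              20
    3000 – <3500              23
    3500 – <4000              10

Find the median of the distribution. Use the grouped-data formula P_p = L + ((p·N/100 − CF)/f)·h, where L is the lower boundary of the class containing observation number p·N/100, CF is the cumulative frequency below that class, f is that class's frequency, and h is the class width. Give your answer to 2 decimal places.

1990.74

N = 127; target position k = 50/100 · 127 = 63.5.
Cumulative frequencies: 22, 37, 64, 74, 94, 117, 127.
Observation 63.5 falls in the class 1500 – <2000.
L = 1500, CF = 37, f = 27, h = 500.
P50 = 1500 + ((63.5 − 37)/27)·500 = 1500 + 490.741 = 1990.74.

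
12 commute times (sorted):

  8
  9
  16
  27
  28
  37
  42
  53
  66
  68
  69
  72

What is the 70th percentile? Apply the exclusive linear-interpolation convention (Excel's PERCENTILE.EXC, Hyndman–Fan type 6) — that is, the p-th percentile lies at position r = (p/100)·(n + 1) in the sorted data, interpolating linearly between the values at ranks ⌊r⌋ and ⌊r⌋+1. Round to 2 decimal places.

n = 12.
r = (70/100)·(12 + 1) = 9.1.
Rank 9 is 66 and rank 10 is 68.
Interpolate: 66 + 0.1·(68 − 66) = 66 + 0.1·2 = 66.2.

66.20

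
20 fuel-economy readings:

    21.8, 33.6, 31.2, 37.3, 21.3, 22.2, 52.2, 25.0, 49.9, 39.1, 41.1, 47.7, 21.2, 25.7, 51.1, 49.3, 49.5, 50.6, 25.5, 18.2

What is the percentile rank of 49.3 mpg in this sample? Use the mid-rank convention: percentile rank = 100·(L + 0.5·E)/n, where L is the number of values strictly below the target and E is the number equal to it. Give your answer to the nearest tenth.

Sorted: 18.2, 21.2, 21.3, 21.8, 22.2, 25.0, 25.5, 25.7, 31.2, 33.6, 37.3, 39.1, 41.1, 47.7, 49.3, 49.5, 49.9, 50.6, 51.1, 52.2.
Count below 49.3: L = 14; count equal: E = 1; n = 20.
Percentile rank = 100·(14 + 0.5·1)/20 = 100·14.5/20 = 72.5.

72.5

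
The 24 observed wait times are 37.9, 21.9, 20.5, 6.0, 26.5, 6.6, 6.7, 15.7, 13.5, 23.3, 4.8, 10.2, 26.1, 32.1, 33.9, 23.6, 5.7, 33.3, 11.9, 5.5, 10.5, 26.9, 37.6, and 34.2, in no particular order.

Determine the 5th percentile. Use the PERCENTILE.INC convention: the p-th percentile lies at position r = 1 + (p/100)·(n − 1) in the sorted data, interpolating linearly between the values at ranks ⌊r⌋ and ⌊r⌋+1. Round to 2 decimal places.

Sorted: 4.8, 5.5, 5.7, 6.0, 6.6, 6.7, 10.2, 10.5, 11.9, 13.5, 15.7, 20.5, 21.9, 23.3, 23.6, 26.1, 26.5, 26.9, 32.1, 33.3, 33.9, 34.2, 37.6, 37.9.
n = 24.
r = 1 + (5/100)·(24 − 1) = 1 + 1.15 = 2.15.
Rank 2 is 5.5 and rank 3 is 5.7.
Interpolate: 5.5 + 0.15·(5.7 − 5.5) = 5.5 + 0.15·0.2 = 5.53.

5.53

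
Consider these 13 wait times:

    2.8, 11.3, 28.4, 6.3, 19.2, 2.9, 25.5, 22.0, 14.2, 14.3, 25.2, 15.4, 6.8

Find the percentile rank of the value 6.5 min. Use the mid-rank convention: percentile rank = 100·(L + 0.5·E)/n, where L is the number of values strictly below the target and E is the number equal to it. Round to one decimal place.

Sorted: 2.8, 2.9, 6.3, 6.8, 11.3, 14.2, 14.3, 15.4, 19.2, 22.0, 25.2, 25.5, 28.4.
Count below 6.5: L = 3; count equal: E = 0; n = 13.
Percentile rank = 100·(3 + 0.5·0)/13 = 100·3/13 = 23.08.

23.1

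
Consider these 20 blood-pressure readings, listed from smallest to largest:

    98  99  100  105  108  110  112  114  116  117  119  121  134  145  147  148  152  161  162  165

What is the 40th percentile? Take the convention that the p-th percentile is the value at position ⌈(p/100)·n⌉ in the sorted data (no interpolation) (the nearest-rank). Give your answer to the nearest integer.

n = 20.
Position = ⌈40/100 · 20⌉ = ⌈8⌉ = 8.
The value at rank 8 is 114.

114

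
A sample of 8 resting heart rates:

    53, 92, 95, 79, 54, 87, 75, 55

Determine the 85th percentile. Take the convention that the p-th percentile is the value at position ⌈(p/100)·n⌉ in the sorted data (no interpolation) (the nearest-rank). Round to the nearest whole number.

92

Sorted: 53, 54, 55, 75, 79, 87, 92, 95.
n = 8.
Position = ⌈85/100 · 8⌉ = ⌈6.8⌉ = 7.
The value at rank 7 is 92.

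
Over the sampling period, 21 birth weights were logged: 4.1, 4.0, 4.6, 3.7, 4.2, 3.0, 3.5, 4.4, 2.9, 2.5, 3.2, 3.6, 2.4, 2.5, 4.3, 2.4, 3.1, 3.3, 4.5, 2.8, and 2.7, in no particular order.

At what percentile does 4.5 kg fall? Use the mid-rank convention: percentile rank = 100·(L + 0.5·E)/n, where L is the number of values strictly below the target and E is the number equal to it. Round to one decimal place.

92.9

Sorted: 2.4, 2.4, 2.5, 2.5, 2.7, 2.8, 2.9, 3.0, 3.1, 3.2, 3.3, 3.5, 3.6, 3.7, 4.0, 4.1, 4.2, 4.3, 4.4, 4.5, 4.6.
Count below 4.5: L = 19; count equal: E = 1; n = 21.
Percentile rank = 100·(19 + 0.5·1)/21 = 100·19.5/21 = 92.86.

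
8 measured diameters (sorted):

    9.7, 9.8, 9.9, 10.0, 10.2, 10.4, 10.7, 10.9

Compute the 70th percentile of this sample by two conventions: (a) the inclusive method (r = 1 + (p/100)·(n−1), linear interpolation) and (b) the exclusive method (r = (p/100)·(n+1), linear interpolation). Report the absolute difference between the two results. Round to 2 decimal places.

0.11

n = 8.
(a) r = 5.9; between ranks 5 (10.2) and 6 (10.4): 10.38.
(b) r = 6.3; between ranks 6 (10.4) and 7 (10.7): 10.49.
|10.38 − 10.49| = 0.11.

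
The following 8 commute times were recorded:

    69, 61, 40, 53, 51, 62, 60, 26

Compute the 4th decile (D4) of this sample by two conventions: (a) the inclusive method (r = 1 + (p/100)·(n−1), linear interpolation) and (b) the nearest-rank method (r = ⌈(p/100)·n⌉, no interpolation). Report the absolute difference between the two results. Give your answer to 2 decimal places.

Sorted: 26, 40, 51, 53, 60, 61, 62, 69.
n = 8.
(a) r = 3.8; between ranks 3 (51) and 4 (53): 52.6.
(b) the nearest-rank method: rank 4 → 53.
|52.6 − 53| = 0.4.

0.40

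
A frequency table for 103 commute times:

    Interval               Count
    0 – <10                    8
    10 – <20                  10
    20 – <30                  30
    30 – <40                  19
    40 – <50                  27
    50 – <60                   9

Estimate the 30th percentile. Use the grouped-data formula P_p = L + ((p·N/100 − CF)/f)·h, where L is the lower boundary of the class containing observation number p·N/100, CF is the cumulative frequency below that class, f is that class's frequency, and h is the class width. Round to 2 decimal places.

N = 103; target position k = 30/100 · 103 = 30.9.
Cumulative frequencies: 8, 18, 48, 67, 94, 103.
Observation 30.9 falls in the class 20 – <30.
L = 20, CF = 18, f = 30, h = 10.
P30 = 20 + ((30.9 − 18)/30)·10 = 20 + 4.3 = 24.3.

24.30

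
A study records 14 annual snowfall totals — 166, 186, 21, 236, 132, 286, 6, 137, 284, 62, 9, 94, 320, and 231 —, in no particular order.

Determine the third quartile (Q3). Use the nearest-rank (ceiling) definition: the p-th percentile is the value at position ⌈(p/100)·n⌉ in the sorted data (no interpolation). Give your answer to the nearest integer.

Sorted: 6, 9, 21, 62, 94, 132, 137, 166, 186, 231, 236, 284, 286, 320.
n = 14.
Position = ⌈75/100 · 14⌉ = ⌈10.5⌉ = 11.
The value at rank 11 is 236.

236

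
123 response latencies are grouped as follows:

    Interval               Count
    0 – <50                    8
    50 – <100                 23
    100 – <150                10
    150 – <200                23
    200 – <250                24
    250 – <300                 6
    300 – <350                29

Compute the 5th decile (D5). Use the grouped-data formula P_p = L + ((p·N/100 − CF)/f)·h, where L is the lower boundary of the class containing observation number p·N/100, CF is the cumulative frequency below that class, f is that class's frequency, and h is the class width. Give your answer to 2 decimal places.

N = 123; target position k = 50/100 · 123 = 61.5.
Cumulative frequencies: 8, 31, 41, 64, 88, 94, 123.
Observation 61.5 falls in the class 150 – <200.
L = 150, CF = 41, f = 23, h = 50.
P50 = 150 + ((61.5 − 41)/23)·50 = 150 + 44.5652 = 194.565.

194.57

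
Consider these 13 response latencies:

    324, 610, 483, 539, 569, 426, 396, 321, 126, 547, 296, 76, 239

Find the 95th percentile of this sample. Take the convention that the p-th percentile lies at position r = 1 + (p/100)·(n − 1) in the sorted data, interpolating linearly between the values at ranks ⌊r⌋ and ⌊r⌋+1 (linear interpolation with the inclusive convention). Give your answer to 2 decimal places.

Sorted: 76, 126, 239, 296, 321, 324, 396, 426, 483, 539, 547, 569, 610.
n = 13.
r = 1 + (95/100)·(13 − 1) = 1 + 11.4 = 12.4.
Rank 12 is 569 and rank 13 is 610.
Interpolate: 569 + 0.4·(610 − 569) = 569 + 0.4·41 = 585.4.

585.40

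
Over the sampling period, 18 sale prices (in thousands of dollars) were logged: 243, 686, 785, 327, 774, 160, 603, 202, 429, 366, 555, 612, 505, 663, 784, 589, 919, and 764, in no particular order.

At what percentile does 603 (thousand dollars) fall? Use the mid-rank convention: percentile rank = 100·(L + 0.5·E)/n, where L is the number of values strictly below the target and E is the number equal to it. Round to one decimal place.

52.8

Sorted: 160, 202, 243, 327, 366, 429, 505, 555, 589, 603, 612, 663, 686, 764, 774, 784, 785, 919.
Count below 603: L = 9; count equal: E = 1; n = 18.
Percentile rank = 100·(9 + 0.5·1)/18 = 100·9.5/18 = 52.78.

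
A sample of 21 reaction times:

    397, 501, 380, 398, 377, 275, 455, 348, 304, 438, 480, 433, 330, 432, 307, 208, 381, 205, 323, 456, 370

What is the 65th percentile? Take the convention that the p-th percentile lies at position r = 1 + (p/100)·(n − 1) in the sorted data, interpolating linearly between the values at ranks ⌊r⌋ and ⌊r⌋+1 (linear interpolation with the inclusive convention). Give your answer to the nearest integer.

398

Sorted: 205, 208, 275, 304, 307, 323, 330, 348, 370, 377, 380, 381, 397, 398, 432, 433, 438, 455, 456, 480, 501.
n = 21.
r = 1 + (65/100)·(21 − 1) = 1 + 13 = 14.
r is an integer, so P65 is the value at rank 14: 398.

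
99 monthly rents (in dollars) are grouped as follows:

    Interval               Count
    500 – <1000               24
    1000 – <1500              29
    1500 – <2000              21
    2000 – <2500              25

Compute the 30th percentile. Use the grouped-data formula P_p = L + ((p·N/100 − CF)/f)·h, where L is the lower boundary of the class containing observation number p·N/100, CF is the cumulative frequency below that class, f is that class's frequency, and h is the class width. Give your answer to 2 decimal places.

1098.28

N = 99; target position k = 30/100 · 99 = 29.7.
Cumulative frequencies: 24, 53, 74, 99.
Observation 29.7 falls in the class 1000 – <1500.
L = 1000, CF = 24, f = 29, h = 500.
P30 = 1000 + ((29.7 − 24)/29)·500 = 1000 + 98.2759 = 1098.28.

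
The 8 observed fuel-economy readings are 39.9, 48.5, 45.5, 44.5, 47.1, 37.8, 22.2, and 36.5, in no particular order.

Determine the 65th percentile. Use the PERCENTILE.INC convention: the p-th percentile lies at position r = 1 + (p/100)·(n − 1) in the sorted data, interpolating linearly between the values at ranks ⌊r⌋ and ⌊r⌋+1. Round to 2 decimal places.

Sorted: 22.2, 36.5, 37.8, 39.9, 44.5, 45.5, 47.1, 48.5.
n = 8.
r = 1 + (65/100)·(8 − 1) = 1 + 4.55 = 5.55.
Rank 5 is 44.5 and rank 6 is 45.5.
Interpolate: 44.5 + 0.55·(45.5 − 44.5) = 44.5 + 0.55·1 = 45.05.

45.05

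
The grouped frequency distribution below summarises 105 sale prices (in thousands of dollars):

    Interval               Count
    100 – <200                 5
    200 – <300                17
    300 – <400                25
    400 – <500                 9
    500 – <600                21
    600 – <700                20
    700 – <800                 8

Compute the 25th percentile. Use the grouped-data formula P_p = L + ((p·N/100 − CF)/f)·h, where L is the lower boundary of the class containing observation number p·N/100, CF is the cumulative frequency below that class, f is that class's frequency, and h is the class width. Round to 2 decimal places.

N = 105; target position k = 25/100 · 105 = 26.25.
Cumulative frequencies: 5, 22, 47, 56, 77, 97, 105.
Observation 26.25 falls in the class 300 – <400.
L = 300, CF = 22, f = 25, h = 100.
P25 = 300 + ((26.25 − 22)/25)·100 = 300 + 17 = 317.

317.00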